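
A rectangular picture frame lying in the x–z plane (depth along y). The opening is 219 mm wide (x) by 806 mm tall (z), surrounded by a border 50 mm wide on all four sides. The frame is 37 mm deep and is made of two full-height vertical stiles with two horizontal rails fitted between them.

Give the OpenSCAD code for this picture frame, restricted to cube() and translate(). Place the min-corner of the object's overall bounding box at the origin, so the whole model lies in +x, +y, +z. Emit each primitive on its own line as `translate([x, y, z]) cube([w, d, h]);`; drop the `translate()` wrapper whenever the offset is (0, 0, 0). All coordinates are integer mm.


cube([50, 37, 906]);
translate([269, 0, 0]) cube([50, 37, 906]);
translate([50, 0, 0]) cube([219, 37, 50]);
translate([50, 0, 856]) cube([219, 37, 50]);


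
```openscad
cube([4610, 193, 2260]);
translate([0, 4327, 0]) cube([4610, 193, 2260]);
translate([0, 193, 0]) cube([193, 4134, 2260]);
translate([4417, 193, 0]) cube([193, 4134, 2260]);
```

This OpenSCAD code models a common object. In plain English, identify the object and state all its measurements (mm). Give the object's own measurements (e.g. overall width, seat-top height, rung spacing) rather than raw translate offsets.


The wall frame of a small rectangular building: four walls, each 2260 mm tall and 193 mm thick, enclosing a footprint 4610 mm (x) by 4520 mm (y) outside-to-outside, with no floor or roof. The front and back walls (the −y and +y sides) span the full width; the two side walls fit between them.


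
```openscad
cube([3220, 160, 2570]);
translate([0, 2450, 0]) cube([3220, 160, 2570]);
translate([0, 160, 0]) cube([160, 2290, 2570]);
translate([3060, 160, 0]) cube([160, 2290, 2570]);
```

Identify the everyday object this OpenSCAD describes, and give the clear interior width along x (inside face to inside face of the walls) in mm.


A house (or room) frame. The interior width is 2900 mm.

Four 2570 mm walls enclosing a rectangle with no floor or roof — a room or house frame. Outside width is 3220 mm and wall thickness is 160 mm, so the interior width is 3220 − 2 × 160 = 2900 mm.


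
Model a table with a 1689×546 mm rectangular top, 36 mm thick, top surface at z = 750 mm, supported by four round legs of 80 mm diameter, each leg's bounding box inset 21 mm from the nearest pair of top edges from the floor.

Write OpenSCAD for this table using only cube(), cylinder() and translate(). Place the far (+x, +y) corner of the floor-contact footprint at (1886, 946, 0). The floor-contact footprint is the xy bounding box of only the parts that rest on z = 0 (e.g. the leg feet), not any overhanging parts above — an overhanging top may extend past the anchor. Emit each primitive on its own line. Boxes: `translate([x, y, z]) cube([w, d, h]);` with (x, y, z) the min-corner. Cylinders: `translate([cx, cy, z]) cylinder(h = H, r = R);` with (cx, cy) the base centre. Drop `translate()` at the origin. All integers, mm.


// leg_h = 750 - 36 = 714
translate([218, 421, 714]) cube([1689, 546, 36]);
translate([279, 482, 0]) cylinder(h = 714, r = 40);
translate([1846, 482, 0]) cylinder(h = 714, r = 40);
translate([279, 906, 0]) cylinder(h = 714, r = 40);
translate([1846, 906, 0]) cylinder(h = 714, r = 40);


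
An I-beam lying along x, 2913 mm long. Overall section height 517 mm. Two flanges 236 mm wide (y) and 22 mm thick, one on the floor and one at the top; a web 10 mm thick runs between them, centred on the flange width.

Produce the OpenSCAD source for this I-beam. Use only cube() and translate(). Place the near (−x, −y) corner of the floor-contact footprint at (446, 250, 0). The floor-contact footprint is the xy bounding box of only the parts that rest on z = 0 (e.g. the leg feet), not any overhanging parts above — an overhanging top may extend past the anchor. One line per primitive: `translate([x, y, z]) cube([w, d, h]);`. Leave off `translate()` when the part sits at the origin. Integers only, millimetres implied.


translate([446, 250, 0]) cube([2913, 236, 22]);
translate([446, 363, 22]) cube([2913, 10, 473]);
translate([446, 250, 495]) cube([2913, 236, 22]);


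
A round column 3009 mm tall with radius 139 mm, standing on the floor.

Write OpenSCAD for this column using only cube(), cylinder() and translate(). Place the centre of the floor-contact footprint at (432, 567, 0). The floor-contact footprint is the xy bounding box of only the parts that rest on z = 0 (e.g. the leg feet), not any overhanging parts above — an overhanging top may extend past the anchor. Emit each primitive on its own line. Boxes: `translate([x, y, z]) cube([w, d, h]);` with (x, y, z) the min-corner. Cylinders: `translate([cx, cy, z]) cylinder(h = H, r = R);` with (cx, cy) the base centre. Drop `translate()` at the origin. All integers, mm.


translate([432, 567, 0]) cylinder(h = 3009, r = 139);


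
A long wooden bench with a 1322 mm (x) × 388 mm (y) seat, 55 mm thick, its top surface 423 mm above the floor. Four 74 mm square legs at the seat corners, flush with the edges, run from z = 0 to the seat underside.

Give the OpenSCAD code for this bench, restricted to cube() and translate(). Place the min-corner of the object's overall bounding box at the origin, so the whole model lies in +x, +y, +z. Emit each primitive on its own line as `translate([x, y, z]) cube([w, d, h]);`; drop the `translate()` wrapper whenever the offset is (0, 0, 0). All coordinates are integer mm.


translate([0, 0, 368]) cube([1322, 388, 55]);
cube([74, 74, 368]);
translate([0, 314, 0]) cube([74, 74, 368]);
translate([1248, 0, 0]) cube([74, 74, 368]);
translate([1248, 314, 0]) cube([74, 74, 368]);


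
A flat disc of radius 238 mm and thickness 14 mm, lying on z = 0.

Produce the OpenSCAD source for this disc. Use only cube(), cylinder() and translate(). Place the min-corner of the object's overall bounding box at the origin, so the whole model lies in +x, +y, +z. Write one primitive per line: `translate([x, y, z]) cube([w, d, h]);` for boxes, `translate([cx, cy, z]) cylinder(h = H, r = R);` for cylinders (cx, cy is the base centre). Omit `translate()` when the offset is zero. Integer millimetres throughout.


translate([238, 238, 0]) cylinder(h = 14, r = 238);


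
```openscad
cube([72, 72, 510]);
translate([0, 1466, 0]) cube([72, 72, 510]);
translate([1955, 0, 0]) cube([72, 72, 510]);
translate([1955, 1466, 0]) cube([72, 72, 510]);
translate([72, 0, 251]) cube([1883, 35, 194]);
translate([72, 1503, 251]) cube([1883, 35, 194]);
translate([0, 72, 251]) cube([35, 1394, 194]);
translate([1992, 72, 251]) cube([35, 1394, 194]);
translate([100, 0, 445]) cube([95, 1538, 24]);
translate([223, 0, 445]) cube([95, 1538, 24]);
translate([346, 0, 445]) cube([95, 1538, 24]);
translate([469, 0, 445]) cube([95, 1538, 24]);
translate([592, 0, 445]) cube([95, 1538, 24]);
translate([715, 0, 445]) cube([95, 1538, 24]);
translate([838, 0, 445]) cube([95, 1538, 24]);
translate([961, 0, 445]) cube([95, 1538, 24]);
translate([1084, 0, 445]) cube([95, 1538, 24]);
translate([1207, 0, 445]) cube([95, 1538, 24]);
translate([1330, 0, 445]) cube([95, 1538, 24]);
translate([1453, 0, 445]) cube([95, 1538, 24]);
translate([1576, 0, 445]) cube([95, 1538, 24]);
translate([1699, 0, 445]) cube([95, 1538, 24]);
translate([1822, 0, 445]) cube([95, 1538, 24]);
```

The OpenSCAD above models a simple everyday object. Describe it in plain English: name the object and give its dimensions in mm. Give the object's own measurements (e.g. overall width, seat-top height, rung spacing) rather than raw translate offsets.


A bed frame 2027 mm long (x) by 1538 mm wide (y). Four 72×72 mm corner posts, 510 mm tall, at the corners of the footprint. Four rails of 35 mm thickness and 194 mm height run between adjacent posts with their undersides at z = 251 mm, their outer faces flush with the outside of the frame (the two x-running rails run between the posts' inner faces; the two y-running rails run between the posts' inner faces). 15 slats, each 95 mm wide (x) and 24 mm thick, lie across the top of the two x-running rails, running the full 1538 mm width of the frame in y; along x they sit between the end posts with a 28 mm gap after the −x posts and between neighbouring slats, leaving 38 mm before the +x posts.


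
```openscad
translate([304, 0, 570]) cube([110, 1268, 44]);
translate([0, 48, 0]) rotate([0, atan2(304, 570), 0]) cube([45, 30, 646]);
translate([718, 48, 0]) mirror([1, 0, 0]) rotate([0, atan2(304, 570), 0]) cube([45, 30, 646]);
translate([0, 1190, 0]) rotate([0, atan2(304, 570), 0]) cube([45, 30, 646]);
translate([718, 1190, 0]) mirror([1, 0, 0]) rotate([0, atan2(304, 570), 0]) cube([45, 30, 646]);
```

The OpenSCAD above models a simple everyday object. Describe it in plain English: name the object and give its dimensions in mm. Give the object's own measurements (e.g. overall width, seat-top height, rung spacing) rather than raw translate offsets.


A sawhorse. A 110×1268×44 mm beam (x, y, z) sits on two A-frame leg pairs. Each pair is two raked legs of 45×30 mm section (30 mm along y) splaying symmetrically in x. Each leg rises 570 mm vertically over 304 mm of horizontal reach and is 646 mm long along its own axis. Every leg's outer bottom edge rests on the floor and its outer top edge meets a bottom edge of the beam — the left legs (tilting toward +x) meet the beam's −x bottom edge, the right legs (their mirror images, tilting toward −x) meet its +x bottom edge — so the leg tops tuck under the beam, the beam's underside is 570 mm above the floor, and the feet are 718 mm apart outside-to-outside with the beam centred between them. The two leg pairs are set in 48 mm from either end of the beam.


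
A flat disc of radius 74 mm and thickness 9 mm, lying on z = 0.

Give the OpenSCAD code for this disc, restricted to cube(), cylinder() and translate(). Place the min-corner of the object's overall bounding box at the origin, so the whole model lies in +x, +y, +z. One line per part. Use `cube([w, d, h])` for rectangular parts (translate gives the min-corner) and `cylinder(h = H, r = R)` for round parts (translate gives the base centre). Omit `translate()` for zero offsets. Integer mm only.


translate([74, 74, 0]) cylinder(h = 9, r = 74);


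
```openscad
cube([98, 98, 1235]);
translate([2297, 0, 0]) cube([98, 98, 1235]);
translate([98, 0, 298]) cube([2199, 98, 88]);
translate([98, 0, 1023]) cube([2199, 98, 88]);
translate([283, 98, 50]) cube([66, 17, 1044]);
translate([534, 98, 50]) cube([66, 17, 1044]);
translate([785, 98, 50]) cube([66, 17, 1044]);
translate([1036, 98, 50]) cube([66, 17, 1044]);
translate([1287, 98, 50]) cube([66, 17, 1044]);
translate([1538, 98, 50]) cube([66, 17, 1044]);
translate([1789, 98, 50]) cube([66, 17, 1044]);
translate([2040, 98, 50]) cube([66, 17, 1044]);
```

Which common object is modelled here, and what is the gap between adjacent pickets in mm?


A fence section. The picket gap is 185 mm.

Two posts, two rails, 8 pickets — a fence section. Span 2199 mm holds 8 pickets of 66 mm with 9 equal gaps: ⌊(2199 − 8·66) / 9⌋ = 185 mm.


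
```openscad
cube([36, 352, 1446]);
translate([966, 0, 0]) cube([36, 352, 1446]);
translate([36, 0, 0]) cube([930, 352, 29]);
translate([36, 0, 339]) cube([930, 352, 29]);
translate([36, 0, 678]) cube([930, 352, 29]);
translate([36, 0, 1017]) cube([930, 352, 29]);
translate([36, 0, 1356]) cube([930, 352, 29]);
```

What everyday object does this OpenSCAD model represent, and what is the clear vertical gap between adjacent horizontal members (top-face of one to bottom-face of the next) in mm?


A bookshelf. The clear shelf gap is 310 mm.

Two tall side panels with 5 horizontal boards between them — a bookshelf. The first two shelf undersides are at z = 0 and z = 339; with shelf thickness 29, the clear gap is 339 − 0 − 29 = 310 mm.


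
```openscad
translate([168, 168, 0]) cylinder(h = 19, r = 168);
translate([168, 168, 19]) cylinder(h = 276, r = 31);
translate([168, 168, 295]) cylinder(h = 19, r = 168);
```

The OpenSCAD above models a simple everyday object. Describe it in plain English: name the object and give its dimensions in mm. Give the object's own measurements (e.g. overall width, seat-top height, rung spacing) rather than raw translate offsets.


A spool: two coaxial disc flanges of radius 168 mm and thickness 19 mm, joined by a core cylinder of radius 31 mm and height 276 mm. The lower flange rests on z = 0 and the three cylinders share a vertical axis.


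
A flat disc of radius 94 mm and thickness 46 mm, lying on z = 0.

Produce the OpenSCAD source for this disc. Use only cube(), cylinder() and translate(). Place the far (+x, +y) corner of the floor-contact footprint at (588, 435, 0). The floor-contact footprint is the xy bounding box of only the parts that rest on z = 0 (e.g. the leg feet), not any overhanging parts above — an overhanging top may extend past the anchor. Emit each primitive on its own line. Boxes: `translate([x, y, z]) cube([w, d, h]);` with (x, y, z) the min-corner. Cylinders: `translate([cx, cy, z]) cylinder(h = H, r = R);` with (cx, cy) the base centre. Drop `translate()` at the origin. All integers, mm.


translate([494, 341, 0]) cylinder(h = 46, r = 94);


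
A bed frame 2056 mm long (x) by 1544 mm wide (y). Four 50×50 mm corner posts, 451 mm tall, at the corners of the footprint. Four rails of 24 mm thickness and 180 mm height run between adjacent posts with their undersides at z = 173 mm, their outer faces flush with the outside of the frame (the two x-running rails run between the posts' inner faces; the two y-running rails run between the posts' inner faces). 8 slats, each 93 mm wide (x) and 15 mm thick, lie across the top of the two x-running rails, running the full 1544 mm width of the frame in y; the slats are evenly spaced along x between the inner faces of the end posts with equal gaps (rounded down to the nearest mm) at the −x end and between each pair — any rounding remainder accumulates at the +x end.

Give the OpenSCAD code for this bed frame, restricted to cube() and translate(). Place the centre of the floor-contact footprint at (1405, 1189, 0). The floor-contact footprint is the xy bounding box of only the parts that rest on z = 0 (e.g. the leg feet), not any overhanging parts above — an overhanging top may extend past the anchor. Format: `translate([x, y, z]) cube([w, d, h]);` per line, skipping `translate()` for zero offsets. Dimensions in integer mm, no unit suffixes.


// slat z = rail_z + rail_h = 173 + 180 = 353
// slat gap = ⌊(1956 − 8·93) / 9⌋ = 134
translate([377, 417, 0]) cube([50, 50, 451]);
translate([377, 1911, 0]) cube([50, 50, 451]);
translate([2383, 417, 0]) cube([50, 50, 451]);
translate([2383, 1911, 0]) cube([50, 50, 451]);
translate([427, 417, 173]) cube([1956, 24, 180]);
translate([427, 1937, 173]) cube([1956, 24, 180]);
translate([377, 467, 173]) cube([24, 1444, 180]);
translate([2409, 467, 173]) cube([24, 1444, 180]);
translate([561, 417, 353]) cube([93, 1544, 15]);
translate([788, 417, 353]) cube([93, 1544, 15]);
translate([1015, 417, 353]) cube([93, 1544, 15]);
translate([1242, 417, 353]) cube([93, 1544, 15]);
translate([1469, 417, 353]) cube([93, 1544, 15]);
translate([1696, 417, 353]) cube([93, 1544, 15]);
translate([1923, 417, 353]) cube([93, 1544, 15]);
translate([2150, 417, 353]) cube([93, 1544, 15]);


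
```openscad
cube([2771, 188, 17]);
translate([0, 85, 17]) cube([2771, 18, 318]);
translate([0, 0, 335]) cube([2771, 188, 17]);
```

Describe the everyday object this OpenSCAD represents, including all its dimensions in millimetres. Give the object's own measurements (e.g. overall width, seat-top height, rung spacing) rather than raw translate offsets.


An I-beam lying along x, 2771 mm long. Overall section height 352 mm. Two flanges 188 mm wide (y) and 17 mm thick, one on the floor and one at the top; a web 18 mm thick runs between them, centred on the flange width.


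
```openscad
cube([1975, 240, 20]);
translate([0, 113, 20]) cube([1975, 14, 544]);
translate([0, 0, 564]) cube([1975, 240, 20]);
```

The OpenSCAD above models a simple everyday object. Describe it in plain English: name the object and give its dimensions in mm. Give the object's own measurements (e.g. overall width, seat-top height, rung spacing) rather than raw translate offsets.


An I-beam lying along x, 1975 mm long. Overall section height 584 mm. Two flanges 240 mm wide (y) and 20 mm thick, one on the floor and one at the top; a web 14 mm thick runs between them, centred on the flange width.


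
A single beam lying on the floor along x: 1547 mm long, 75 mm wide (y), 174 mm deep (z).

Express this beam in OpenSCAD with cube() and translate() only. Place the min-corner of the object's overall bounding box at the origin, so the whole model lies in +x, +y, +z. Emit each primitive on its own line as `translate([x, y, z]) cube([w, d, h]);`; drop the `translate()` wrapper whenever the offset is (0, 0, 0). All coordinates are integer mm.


cube([1547, 75, 174]);


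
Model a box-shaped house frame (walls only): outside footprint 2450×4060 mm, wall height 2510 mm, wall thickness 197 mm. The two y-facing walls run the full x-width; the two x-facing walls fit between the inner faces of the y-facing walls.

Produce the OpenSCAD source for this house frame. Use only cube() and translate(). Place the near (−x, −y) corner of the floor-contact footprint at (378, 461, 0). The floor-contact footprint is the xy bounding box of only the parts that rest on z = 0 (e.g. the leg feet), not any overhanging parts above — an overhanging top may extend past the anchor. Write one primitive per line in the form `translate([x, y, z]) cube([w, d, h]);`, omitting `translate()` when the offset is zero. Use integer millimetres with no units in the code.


translate([378, 461, 0]) cube([2450, 197, 2510]);
translate([378, 4324, 0]) cube([2450, 197, 2510]);
translate([378, 658, 0]) cube([197, 3666, 2510]);
translate([2631, 658, 0]) cube([197, 3666, 2510]);


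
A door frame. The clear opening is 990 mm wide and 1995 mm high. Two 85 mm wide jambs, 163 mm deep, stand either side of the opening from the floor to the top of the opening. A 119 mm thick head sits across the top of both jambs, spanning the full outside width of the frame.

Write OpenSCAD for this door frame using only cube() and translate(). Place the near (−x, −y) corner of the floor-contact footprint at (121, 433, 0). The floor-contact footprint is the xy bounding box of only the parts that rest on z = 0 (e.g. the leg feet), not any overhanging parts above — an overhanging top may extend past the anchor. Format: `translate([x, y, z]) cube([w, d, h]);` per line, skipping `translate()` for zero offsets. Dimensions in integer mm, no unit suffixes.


translate([121, 433, 0]) cube([85, 163, 1995]);
translate([1196, 433, 0]) cube([85, 163, 1995]);
translate([121, 433, 1995]) cube([1160, 163, 119]);


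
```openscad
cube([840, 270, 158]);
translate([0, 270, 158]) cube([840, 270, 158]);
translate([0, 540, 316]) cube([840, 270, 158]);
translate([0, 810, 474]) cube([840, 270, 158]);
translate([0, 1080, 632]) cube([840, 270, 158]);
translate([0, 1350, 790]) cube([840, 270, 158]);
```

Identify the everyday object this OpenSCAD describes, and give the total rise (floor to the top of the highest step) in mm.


A staircase. The total rise is 948 mm.

6 identical blocks, each offset up and back from the previous — a staircase. Each step is 158 mm tall and there are 6 of them, so the total rise is 6 × 158 = 948 mm.


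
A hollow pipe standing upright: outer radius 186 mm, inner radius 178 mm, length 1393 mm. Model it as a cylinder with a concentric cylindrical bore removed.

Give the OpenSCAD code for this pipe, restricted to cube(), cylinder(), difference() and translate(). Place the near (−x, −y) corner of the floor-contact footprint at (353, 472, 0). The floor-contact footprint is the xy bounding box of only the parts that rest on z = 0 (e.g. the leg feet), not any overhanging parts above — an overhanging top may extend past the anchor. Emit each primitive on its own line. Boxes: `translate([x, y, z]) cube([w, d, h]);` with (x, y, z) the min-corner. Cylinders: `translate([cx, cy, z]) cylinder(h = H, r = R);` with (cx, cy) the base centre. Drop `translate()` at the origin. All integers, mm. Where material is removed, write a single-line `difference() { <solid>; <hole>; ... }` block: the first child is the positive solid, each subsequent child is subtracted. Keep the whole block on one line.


difference() { translate([539, 658, 0]) cylinder(h = 1393, r = 186); translate([539, 658, 0]) cylinder(h = 1393, r = 178); }


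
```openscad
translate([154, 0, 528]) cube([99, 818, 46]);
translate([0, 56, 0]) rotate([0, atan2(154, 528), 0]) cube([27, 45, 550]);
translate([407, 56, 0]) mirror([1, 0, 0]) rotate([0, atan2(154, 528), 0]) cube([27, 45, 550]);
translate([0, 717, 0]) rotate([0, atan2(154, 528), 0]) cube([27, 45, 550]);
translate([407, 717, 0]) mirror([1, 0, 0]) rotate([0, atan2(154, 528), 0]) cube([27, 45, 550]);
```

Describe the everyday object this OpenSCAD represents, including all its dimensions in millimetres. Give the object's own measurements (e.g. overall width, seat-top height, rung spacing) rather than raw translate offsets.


A sawhorse. A 99×818×46 mm beam (x, y, z) sits on two A-frame leg pairs. Each pair is two raked legs of 27×45 mm section (45 mm along y) splaying symmetrically in x. Each leg rises 528 mm vertically over 154 mm of horizontal reach and is 550 mm long along its own axis. Every leg's outer bottom edge rests on the floor and its outer top edge meets a bottom edge of the beam — the left legs (tilting toward +x) meet the beam's −x bottom edge, the right legs (their mirror images, tilting toward −x) meet its +x bottom edge — so the leg tops tuck under the beam, the beam's underside is 528 mm above the floor, and the feet are 407 mm apart outside-to-outside with the beam centred between them. The two leg pairs are set in 56 mm from either end of the beam.


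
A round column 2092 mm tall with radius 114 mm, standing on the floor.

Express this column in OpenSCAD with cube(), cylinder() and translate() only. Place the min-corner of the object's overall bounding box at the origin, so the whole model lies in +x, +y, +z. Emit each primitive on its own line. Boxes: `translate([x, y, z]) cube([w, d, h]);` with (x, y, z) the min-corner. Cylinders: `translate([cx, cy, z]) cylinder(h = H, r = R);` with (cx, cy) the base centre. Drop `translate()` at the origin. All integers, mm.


translate([114, 114, 0]) cylinder(h = 2092, r = 114);


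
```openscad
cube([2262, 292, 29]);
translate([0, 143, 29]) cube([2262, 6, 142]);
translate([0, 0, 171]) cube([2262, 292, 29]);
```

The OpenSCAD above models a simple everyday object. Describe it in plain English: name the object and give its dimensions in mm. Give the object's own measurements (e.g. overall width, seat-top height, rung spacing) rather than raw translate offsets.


An I-beam lying along x, 2262 mm long. Overall section height 200 mm. Two flanges 292 mm wide (y) and 29 mm thick, one on the floor and one at the top; a web 6 mm thick runs between them, centred on the flange width.


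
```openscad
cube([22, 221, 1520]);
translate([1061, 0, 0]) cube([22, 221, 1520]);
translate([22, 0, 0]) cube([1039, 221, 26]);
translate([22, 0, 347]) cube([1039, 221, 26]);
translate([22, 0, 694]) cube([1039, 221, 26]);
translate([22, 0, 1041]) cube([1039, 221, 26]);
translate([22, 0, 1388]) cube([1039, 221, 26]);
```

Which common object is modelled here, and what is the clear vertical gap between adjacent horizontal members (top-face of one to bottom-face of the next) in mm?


A bookshelf. The clear shelf gap is 321 mm.

Two tall side panels with 5 horizontal boards between them — a bookshelf. The first two shelf undersides are at z = 0 and z = 347; with shelf thickness 26, the clear gap is 347 − 0 − 26 = 321 mm.


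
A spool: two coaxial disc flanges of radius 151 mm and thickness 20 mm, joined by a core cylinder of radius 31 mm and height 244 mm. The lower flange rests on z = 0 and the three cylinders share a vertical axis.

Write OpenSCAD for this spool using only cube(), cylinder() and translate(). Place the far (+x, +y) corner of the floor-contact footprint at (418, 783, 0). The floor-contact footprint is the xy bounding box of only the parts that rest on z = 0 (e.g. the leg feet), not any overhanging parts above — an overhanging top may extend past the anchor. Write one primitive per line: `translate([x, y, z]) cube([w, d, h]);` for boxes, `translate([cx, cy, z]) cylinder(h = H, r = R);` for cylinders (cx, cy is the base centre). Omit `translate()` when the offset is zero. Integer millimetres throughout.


translate([267, 632, 0]) cylinder(h = 20, r = 151);
translate([267, 632, 20]) cylinder(h = 244, r = 31);
translate([267, 632, 264]) cylinder(h = 20, r = 151);


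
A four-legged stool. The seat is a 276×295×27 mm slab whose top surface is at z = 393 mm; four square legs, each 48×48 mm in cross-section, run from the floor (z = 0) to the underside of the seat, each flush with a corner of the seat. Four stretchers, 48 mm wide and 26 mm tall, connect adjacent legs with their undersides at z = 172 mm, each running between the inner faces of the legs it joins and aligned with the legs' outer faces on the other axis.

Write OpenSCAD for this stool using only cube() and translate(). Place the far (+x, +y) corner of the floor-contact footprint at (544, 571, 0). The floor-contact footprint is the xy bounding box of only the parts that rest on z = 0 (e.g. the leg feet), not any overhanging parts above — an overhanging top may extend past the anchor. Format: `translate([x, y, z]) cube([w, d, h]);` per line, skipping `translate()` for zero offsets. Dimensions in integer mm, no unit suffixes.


translate([268, 276, 366]) cube([276, 295, 27]);
translate([268, 276, 0]) cube([48, 48, 366]);
translate([496, 276, 0]) cube([48, 48, 366]);
translate([268, 523, 0]) cube([48, 48, 366]);
translate([496, 523, 0]) cube([48, 48, 366]);
translate([316, 276, 172]) cube([180, 48, 26]);
translate([316, 523, 172]) cube([180, 48, 26]);
translate([268, 324, 172]) cube([48, 199, 26]);
translate([496, 324, 172]) cube([48, 199, 26]);


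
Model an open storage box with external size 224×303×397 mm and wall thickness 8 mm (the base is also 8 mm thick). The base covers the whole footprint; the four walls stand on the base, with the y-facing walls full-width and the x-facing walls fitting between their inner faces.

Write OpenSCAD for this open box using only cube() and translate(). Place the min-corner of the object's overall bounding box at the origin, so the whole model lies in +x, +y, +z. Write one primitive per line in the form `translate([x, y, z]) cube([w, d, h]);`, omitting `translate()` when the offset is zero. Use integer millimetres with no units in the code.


cube([224, 303, 8]);
translate([0, 0, 8]) cube([224, 8, 389]);
translate([0, 295, 8]) cube([224, 8, 389]);
translate([0, 8, 8]) cube([8, 287, 389]);
translate([216, 8, 8]) cube([8, 287, 389]);


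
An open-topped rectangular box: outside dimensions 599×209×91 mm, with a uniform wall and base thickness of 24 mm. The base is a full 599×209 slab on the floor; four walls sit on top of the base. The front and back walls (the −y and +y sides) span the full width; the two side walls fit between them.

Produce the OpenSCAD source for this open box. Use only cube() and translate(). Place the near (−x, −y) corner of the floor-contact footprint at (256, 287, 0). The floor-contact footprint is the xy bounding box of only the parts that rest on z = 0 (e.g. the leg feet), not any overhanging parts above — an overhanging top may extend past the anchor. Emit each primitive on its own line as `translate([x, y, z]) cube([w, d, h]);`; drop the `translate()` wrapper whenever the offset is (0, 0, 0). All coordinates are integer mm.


translate([256, 287, 0]) cube([599, 209, 24]);
translate([256, 287, 24]) cube([599, 24, 67]);
translate([256, 472, 24]) cube([599, 24, 67]);
translate([256, 311, 24]) cube([24, 161, 67]);
translate([831, 311, 24]) cube([24, 161, 67]);


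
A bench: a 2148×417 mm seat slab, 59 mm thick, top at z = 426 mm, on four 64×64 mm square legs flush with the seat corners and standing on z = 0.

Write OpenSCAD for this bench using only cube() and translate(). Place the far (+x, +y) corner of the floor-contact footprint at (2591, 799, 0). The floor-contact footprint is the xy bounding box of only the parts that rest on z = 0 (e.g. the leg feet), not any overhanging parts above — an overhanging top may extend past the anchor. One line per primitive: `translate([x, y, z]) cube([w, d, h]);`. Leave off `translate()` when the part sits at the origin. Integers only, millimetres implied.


translate([443, 382, 367]) cube([2148, 417, 59]);
translate([443, 382, 0]) cube([64, 64, 367]);
translate([443, 735, 0]) cube([64, 64, 367]);
translate([2527, 382, 0]) cube([64, 64, 367]);
translate([2527, 735, 0]) cube([64, 64, 367]);


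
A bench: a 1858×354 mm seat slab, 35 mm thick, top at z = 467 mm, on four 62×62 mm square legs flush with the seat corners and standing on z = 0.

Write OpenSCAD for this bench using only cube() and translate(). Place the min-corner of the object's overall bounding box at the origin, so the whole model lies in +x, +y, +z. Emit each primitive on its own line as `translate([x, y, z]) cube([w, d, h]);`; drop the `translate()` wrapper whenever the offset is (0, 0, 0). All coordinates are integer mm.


translate([0, 0, 432]) cube([1858, 354, 35]);
cube([62, 62, 432]);
translate([0, 292, 0]) cube([62, 62, 432]);
translate([1796, 0, 0]) cube([62, 62, 432]);
translate([1796, 292, 0]) cube([62, 62, 432]);


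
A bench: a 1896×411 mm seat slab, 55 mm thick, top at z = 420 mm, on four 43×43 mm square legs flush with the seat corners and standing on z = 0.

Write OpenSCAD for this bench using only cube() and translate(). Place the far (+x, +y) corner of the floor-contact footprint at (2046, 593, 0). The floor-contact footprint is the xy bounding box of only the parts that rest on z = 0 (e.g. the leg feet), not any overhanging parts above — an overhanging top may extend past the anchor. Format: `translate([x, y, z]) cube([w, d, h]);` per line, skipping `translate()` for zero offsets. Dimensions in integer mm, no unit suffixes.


translate([150, 182, 365]) cube([1896, 411, 55]);
translate([150, 182, 0]) cube([43, 43, 365]);
translate([150, 550, 0]) cube([43, 43, 365]);
translate([2003, 182, 0]) cube([43, 43, 365]);
translate([2003, 550, 0]) cube([43, 43, 365]);


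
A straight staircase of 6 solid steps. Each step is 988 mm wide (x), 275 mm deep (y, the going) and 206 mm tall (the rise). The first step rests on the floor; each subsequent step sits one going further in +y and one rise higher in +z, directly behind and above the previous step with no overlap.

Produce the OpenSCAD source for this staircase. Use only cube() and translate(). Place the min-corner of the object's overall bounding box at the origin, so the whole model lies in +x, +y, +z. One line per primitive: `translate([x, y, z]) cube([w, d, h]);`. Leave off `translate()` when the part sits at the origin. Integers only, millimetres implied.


cube([988, 275, 206]);
translate([0, 275, 206]) cube([988, 275, 206]);
translate([0, 550, 412]) cube([988, 275, 206]);
translate([0, 825, 618]) cube([988, 275, 206]);
translate([0, 1100, 824]) cube([988, 275, 206]);
translate([0, 1375, 1030]) cube([988, 275, 206]);


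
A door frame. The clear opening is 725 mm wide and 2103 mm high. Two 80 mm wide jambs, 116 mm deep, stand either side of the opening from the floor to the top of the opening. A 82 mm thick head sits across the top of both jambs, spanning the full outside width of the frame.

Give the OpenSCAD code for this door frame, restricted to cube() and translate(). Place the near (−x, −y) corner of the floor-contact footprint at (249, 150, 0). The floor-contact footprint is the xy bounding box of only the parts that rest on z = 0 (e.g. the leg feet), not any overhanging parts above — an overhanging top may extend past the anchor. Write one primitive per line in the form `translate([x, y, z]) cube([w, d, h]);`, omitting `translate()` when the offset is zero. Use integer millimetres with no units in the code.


translate([249, 150, 0]) cube([80, 116, 2103]);
translate([1054, 150, 0]) cube([80, 116, 2103]);
translate([249, 150, 2103]) cube([885, 116, 82]);


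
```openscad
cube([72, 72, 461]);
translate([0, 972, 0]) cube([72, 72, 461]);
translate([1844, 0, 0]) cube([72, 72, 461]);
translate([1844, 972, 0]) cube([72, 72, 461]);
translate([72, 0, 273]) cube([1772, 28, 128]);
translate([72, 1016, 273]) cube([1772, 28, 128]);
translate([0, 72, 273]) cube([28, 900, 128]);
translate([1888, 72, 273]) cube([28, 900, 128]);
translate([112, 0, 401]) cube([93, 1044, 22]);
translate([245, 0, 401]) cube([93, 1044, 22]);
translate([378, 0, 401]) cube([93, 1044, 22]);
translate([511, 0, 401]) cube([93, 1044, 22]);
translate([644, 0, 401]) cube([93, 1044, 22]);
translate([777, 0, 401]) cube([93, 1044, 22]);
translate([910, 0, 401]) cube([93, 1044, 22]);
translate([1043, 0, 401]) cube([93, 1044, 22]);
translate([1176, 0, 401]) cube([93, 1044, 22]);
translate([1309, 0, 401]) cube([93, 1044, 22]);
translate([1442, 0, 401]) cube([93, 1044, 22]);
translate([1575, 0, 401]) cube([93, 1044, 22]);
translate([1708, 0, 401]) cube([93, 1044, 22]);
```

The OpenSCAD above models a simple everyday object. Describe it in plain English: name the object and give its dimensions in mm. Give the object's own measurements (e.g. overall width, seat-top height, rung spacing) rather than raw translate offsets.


A bed frame 1916 mm long (x) by 1044 mm wide (y). Four 72×72 mm corner posts, 461 mm tall, at the corners of the footprint. Four rails of 28 mm thickness and 128 mm height run between adjacent posts with their undersides at z = 273 mm, their outer faces flush with the outside of the frame (the two x-running rails run between the posts' inner faces; the two y-running rails run between the posts' inner faces). 13 slats, each 93 mm wide (x) and 22 mm thick, lie across the top of the two x-running rails, running the full 1044 mm width of the frame in y; along x they sit between the end posts with a 40 mm gap after the −x posts and between neighbouring slats, leaving 43 mm before the +x posts.


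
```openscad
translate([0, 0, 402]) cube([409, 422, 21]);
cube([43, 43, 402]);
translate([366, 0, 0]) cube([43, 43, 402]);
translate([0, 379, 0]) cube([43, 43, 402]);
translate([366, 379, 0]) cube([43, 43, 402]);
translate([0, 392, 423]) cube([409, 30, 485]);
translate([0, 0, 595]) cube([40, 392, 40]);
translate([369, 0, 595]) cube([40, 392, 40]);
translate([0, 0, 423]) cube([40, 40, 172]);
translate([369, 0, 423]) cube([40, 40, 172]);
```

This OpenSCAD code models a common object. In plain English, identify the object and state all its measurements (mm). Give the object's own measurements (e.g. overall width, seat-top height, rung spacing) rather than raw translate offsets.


A chair. The seat is a 409×422×21 mm slab with its top at z = 423 mm, on four 43×43 mm corner legs (flush with the seat edges, standing on z = 0). A flat backrest 30 mm thick, 485 mm tall, spans the full seat width and rises from the seat top along its +y edge, rear face flush with the rear of the seat. Two armrests of 40×40 mm section run along each side from the seat's front edge to the front of the backrest, top faces 212 mm above the seat top and outer faces flush with the seat's x-edges; a 40×40 mm post under the front of each armrest stands on the seat at the front corner.


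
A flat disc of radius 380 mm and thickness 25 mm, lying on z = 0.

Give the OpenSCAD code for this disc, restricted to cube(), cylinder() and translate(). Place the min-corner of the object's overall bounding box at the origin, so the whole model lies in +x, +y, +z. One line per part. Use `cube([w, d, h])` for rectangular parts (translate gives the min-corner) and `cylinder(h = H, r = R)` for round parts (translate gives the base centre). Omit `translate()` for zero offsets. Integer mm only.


translate([380, 380, 0]) cylinder(h = 25, r = 380);


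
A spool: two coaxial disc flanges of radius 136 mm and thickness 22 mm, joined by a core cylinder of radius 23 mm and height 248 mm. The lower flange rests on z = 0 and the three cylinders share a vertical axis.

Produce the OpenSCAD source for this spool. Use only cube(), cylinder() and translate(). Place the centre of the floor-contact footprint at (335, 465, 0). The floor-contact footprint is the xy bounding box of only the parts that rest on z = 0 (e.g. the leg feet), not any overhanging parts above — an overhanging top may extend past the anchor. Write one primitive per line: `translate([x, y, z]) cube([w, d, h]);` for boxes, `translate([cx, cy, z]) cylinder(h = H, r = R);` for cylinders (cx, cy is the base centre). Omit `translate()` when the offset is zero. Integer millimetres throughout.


translate([335, 465, 0]) cylinder(h = 22, r = 136);
translate([335, 465, 22]) cylinder(h = 248, r = 23);
translate([335, 465, 270]) cylinder(h = 22, r = 136);


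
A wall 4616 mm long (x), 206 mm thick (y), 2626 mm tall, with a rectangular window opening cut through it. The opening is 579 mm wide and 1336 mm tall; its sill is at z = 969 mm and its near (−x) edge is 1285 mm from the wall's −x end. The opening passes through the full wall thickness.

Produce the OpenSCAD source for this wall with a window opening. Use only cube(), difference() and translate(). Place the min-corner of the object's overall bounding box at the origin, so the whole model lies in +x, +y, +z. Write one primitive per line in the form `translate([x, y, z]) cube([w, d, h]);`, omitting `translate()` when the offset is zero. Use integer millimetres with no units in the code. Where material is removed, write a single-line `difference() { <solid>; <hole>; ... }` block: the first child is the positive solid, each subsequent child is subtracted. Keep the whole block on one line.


difference() { cube([4616, 206, 2626]); translate([1285, 0, 969]) cube([579, 206, 1336]); }


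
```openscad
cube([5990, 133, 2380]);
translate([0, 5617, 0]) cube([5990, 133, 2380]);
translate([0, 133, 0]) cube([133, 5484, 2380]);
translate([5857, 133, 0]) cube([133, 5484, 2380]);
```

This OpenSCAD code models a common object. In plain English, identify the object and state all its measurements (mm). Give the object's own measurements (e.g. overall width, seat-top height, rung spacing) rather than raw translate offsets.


The wall frame of a small rectangular building: four walls, each 2380 mm tall and 133 mm thick, enclosing a footprint 5990 mm (x) by 5750 mm (y) outside-to-outside, with no floor or roof. The front and back walls (the −y and +y sides) span the full width; the two side walls fit between them.


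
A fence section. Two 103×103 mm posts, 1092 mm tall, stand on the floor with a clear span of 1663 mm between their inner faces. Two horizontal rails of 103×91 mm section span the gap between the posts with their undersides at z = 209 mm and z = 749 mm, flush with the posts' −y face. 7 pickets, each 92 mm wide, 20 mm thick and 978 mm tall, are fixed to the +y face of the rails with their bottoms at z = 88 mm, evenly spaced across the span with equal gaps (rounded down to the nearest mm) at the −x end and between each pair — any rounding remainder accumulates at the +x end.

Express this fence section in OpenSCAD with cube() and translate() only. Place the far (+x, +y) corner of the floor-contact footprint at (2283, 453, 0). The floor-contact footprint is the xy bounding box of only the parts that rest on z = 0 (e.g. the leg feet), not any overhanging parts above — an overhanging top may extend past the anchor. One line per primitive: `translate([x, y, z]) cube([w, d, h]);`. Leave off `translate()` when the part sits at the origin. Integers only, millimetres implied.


translate([414, 350, 0]) cube([103, 103, 1092]);
translate([2180, 350, 0]) cube([103, 103, 1092]);
translate([517, 350, 209]) cube([1663, 103, 91]);
translate([517, 350, 749]) cube([1663, 103, 91]);
translate([644, 453, 88]) cube([92, 20, 978]);
translate([863, 453, 88]) cube([92, 20, 978]);
translate([1082, 453, 88]) cube([92, 20, 978]);
translate([1301, 453, 88]) cube([92, 20, 978]);
translate([1520, 453, 88]) cube([92, 20, 978]);
translate([1739, 453, 88]) cube([92, 20, 978]);
translate([1958, 453, 88]) cube([92, 20, 978]);
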